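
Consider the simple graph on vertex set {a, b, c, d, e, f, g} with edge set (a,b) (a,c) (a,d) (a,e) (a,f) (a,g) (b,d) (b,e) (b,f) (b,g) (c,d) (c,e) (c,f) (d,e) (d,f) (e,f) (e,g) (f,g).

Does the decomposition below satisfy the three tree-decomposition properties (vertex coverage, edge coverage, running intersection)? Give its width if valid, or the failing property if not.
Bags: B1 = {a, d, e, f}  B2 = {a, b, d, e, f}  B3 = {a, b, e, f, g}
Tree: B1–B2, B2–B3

No — vertex c appears in no bag.

A tree decomposition must satisfy three properties: every vertex lies in some bag; for every edge, both endpoints lie together in some bag; and for every vertex, the bags containing it form a connected subtree. Here vertex c appears in no bag, so the decomposition is invalid.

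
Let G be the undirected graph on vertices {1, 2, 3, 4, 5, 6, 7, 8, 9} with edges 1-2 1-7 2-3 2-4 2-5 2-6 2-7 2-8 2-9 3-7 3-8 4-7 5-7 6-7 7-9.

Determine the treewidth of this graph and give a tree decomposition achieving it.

Each bag holds 3 vertices, so the decomposition has width 2, which upper-bounds the treewidth. On the other hand G contains the 3-clique {2, 3, 8}. A clique must lie in a single bag of any decomposition, so no decomposition can have width below 2. Therefore the treewidth is 2.

Treewidth 2.
Bags: B1 = {2, 5, 7}  B2 = {2, 3, 7}  B3 = {2, 7, 9}  B4 = {2, 3, 8}  B5 = {1, 2, 7}  B6 = {2, 4, 7}  B7 = {2, 6, 7}
Tree: B1–B2, B2–B3, B2–B4, B1–B5, B2–B6, B5–B7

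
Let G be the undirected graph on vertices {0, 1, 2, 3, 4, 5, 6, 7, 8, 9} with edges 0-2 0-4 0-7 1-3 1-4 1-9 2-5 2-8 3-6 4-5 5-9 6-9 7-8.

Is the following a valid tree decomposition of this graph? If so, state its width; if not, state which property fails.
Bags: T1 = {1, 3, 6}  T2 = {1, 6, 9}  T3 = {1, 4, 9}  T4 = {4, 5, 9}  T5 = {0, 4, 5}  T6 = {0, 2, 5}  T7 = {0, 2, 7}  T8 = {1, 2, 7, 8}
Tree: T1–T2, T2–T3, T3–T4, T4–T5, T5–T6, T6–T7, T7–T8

No — bags containing vertex 1 are not connected in the tree.

A tree decomposition must satisfy three properties: every vertex lies in some bag; for every edge, both endpoints lie together in some bag; and for every vertex, the bags containing it form a connected subtree. Here bags containing vertex 1 are not connected in the tree, so the decomposition is invalid.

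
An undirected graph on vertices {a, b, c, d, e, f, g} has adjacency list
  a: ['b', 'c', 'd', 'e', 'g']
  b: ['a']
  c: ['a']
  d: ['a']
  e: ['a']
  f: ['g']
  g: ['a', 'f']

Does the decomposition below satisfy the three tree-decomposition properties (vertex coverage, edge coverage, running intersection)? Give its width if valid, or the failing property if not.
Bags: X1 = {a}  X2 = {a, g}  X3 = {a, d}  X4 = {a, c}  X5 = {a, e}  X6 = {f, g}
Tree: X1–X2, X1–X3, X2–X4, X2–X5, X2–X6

A tree decomposition must satisfy three properties: every vertex lies in some bag; for every edge, both endpoints lie together in some bag; and for every vertex, the bags containing it form a connected subtree. Here vertex b appears in no bag, so the decomposition is invalid.

No — vertex b appears in no bag.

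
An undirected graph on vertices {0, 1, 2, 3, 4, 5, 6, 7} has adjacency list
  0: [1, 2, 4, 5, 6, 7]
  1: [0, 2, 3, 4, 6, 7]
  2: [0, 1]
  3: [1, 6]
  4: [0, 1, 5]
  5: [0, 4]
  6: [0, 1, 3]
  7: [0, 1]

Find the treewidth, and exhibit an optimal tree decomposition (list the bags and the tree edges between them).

Treewidth 2.
One such decomposition:
Bags: B1 = {1, 3, 6}  B2 = {0, 1, 6}  B3 = {0, 1, 2}  B4 = {0, 1, 4}  B5 = {0, 1, 7}  B6 = {0, 4, 5}
Tree: B1–B2, B2–B3, B2–B4, B4–B5, B4–B6

Every bag has size at most 3, so the width is 3 − 1 = 2 and tw(G) ≤ 2. Conversely, {0, 1, 2} is a clique of size 3, and the vertices of any clique must share a bag in every tree decomposition; so some bag has ≥ 3 vertices and tw(G) ≥ 2. Combining the bounds, tw(G) = 2.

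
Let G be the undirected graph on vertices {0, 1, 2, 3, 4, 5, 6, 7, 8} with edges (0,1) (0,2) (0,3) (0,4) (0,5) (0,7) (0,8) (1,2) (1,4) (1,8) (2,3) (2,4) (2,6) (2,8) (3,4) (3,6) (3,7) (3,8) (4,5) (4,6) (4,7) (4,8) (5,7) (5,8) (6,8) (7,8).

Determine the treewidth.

4

A width-4 tree decomposition is:
Bags: B1 = {0, 3, 4, 7, 8}  B2 = {0, 2, 3, 4, 8}  B3 = {0, 4, 5, 7, 8}  B4 = {0, 1, 2, 4, 8}  B5 = {2, 3, 4, 6, 8}
Tree: B1–B2, B1–B3, B2–B4, B2–B5
Every bag has size at most 5, so the width is 5 − 1 = 4 and tw(G) ≤ 4. On the other hand G contains the 5-clique {0, 1, 2, 4, 8}. A clique must lie in a single bag of any decomposition, so no decomposition can have width below 4. Hence tw(G) = 4 exactly.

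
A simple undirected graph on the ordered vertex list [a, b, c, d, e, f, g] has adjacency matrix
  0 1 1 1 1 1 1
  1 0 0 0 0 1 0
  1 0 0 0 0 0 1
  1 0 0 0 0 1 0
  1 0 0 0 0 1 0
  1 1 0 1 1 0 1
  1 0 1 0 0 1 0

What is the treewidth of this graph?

2

A width-2 tree decomposition is:
Bags: B1 = {a, f, g}  B2 = {a, e, f}  B3 = {a, c, g}  B4 = {a, d, f}  B5 = {a, b, f}
Tree: B1–B2, B1–B3, B1–B4, B2–B5
Every bag has size at most 3, so the width is 3 − 1 = 2 and tw(G) ≤ 2. On the other hand G contains the 3-clique {a, c, g}. A clique must lie in a single bag of any decomposition, so no decomposition can have width below 2. Combining the bounds, tw(G) = 2.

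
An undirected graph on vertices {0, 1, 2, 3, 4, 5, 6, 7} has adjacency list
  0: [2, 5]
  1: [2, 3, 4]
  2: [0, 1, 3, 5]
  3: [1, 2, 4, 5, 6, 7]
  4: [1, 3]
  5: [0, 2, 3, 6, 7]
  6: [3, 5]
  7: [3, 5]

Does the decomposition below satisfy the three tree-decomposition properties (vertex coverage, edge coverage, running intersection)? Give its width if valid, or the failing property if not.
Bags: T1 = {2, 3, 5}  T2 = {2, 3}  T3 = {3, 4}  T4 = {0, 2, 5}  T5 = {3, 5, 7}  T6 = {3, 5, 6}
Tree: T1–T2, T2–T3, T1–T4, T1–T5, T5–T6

A tree decomposition must satisfy three properties: every vertex lies in some bag; for every edge, both endpoints lie together in some bag; and for every vertex, the bags containing it form a connected subtree. Here vertex 1 appears in no bag, so the decomposition is invalid.

No — vertex 1 appears in no bag.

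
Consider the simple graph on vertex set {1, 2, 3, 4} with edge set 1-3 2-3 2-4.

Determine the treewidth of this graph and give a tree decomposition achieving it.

Each bag holds 2 vertices, so the decomposition has width 1, which upper-bounds the treewidth. G has an edge, so its treewidth is at least 1. The upper and lower bounds meet at 1, so that is the treewidth.

Treewidth 1.
One optimal decomposition is:
Bags: B1 = {2, 4}  B2 = {2, 3}  B3 = {1, 3}
Tree: B1–B2, B2–B3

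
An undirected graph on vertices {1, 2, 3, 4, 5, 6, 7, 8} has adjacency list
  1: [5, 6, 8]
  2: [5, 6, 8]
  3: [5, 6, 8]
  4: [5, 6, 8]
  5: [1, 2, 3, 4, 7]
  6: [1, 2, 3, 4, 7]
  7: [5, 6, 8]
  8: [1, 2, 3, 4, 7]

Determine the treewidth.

A width-3 tree decomposition is:
Bags: B1 = {1, 5, 6, 8}  B2 = {3, 5, 6, 8}  B3 = {4, 5, 6, 8}  B4 = {2, 5, 6, 8}  B5 = {5, 6, 7, 8}
Tree: B1–B2, B2–B3, B3–B4, B4–B5
The largest bag has 4 vertices, giving width 3; this decomposition certifies tw(G) ≤ 3. For the lower bound: the 4 vertex sets {1,6}, {3,8}, {5}, {4} are disjoint, each induces a connected subgraph, and every pair is joined by at least one edge of G. Contracting each set to a single vertex therefore yields K_{4} as a minor, and since treewidth is minor-monotone, tw(G) ≥ tw(K_{4}) = 3. Combining the bounds, tw(G) = 3.

3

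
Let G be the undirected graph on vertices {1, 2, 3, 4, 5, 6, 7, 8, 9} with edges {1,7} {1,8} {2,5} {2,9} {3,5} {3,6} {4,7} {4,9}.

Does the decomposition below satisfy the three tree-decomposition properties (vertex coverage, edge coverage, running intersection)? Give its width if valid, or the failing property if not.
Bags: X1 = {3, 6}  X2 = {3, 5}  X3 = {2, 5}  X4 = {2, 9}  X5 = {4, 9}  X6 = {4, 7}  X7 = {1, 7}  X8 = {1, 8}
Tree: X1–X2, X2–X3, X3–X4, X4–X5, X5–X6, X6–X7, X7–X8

Checking the three conditions: (i) the bags cover all of {1, 2, 3, 4, 5, 6, 7, 8, 9}; (ii) for each edge, some bag contains both endpoints; (iii) the bags containing any fixed vertex form a subtree. All hold, so the decomposition is valid with width 2 − 1 = 1.

Yes; width 1.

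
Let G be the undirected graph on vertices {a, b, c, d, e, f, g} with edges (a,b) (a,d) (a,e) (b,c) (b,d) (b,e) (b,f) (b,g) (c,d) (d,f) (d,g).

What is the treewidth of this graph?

A width-2 tree decomposition is:
Bags: B1 = {b, c, d}  B2 = {a, b, d}  B3 = {a, b, e}  B4 = {b, d, f}  B5 = {b, d, g}
Tree: B1–B2, B2–B3, B2–B4, B2–B5
Each bag holds 3 vertices, so the decomposition has width 2, which upper-bounds the treewidth. On the other hand G contains the 3-clique {b, d, g}. A clique must lie in a single bag of any decomposition, so no decomposition can have width below 2. Therefore the treewidth is 2.

2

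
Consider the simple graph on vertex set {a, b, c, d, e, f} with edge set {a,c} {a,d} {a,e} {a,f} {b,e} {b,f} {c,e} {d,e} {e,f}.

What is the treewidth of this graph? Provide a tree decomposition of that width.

Treewidth 2.
One such decomposition:
Bags: B1 = {a, c, e}  B2 = {a, d, e}  B3 = {a, e, f}  B4 = {b, e, f}
Tree: B1–B2, B1–B3, B3–B4

Every bag has size at most 3, so the width is 3 − 1 = 2 and tw(G) ≤ 2. On the other hand G contains the 3-clique {a, d, e}. A clique must lie in a single bag of any decomposition, so no decomposition can have width below 2. Combining the bounds, tw(G) = 2.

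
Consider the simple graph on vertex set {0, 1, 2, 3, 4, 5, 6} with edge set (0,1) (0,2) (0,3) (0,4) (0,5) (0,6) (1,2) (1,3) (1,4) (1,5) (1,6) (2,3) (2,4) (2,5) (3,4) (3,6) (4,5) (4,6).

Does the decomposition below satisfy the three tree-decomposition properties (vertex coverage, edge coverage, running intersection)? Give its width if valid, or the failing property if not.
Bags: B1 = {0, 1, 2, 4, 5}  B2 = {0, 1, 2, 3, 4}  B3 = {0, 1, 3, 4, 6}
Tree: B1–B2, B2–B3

Checking the three conditions: (i) the bags cover all of {0, 1, 2, 3, 4, 5, 6}; (ii) for each edge, some bag contains both endpoints; (iii) the bags containing any fixed vertex form a subtree. All hold, so the decomposition is valid with width 5 − 1 = 4.

Yes; width 4.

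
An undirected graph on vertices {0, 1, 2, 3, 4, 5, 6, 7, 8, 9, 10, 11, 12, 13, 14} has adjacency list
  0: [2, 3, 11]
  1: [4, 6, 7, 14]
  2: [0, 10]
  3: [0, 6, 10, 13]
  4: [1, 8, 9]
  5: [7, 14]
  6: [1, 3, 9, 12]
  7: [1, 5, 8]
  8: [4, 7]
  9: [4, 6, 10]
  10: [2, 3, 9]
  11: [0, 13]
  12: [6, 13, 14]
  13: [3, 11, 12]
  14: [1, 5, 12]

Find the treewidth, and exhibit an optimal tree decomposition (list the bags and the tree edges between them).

Treewidth 3.
One optimal decomposition is:
Bags: B1 = {0, 2, 11, 13}  B2 = {0, 2, 3, 13}  B3 = {2, 3, 10, 13}  B4 = {3, 10, 12, 13}  B5 = {3, 6, 10, 12}  B6 = {6, 9, 10, 12}  B7 = {6, 9, 12, 14}  B8 = {1, 6, 9, 14}  B9 = {1, 4, 9, 14}  B10 = {1, 4, 5, 14}  B11 = {1, 4, 5, 7}  B12 = {4, 5, 7, 8}
Tree: B1–B2, B2–B3, B3–B4, B4–B5, B5–B6, B6–B7, B7–B8, B8–B9, B9–B10, B10–B11, B11–B12

Every bag has size at most 4, so the width is 4 − 1 = 3 and tw(G) ≤ 3. For the lower bound: the 4 vertex sets {0,2,11}, {13}, {3}, {6,9,10,12} are disjoint, each induces a connected subgraph, and every pair is joined by at least one edge of G. Contracting each set to a single vertex therefore yields K_{4} as a minor, and since treewidth is minor-monotone, tw(G) ≥ tw(K_{4}) = 3. Hence tw(G) = 3 exactly.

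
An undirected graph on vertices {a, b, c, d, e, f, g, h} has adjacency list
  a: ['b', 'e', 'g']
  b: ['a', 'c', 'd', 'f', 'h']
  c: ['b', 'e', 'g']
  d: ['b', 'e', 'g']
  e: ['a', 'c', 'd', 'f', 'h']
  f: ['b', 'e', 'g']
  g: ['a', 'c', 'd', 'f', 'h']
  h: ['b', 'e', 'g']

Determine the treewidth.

3

A width-3 tree decomposition is:
Bags: B1 = {b, e, f, g}  B2 = {b, c, e, g}  B3 = {a, b, e, g}  B4 = {b, d, e, g}  B5 = {b, e, g, h}
Tree: B1–B2, B2–B3, B3–B4, B4–B5
The largest bag has 4 vertices, giving width 3; this decomposition certifies tw(G) ≤ 3. For the lower bound: the 4 vertex sets {f,g}, {c,e}, {b}, {a} are disjoint, each induces a connected subgraph, and every pair is joined by at least one edge of G. Contracting each set to a single vertex therefore yields K_{4} as a minor, and since treewidth is minor-monotone, tw(G) ≥ tw(K_{4}) = 3. Hence tw(G) = 3 exactly.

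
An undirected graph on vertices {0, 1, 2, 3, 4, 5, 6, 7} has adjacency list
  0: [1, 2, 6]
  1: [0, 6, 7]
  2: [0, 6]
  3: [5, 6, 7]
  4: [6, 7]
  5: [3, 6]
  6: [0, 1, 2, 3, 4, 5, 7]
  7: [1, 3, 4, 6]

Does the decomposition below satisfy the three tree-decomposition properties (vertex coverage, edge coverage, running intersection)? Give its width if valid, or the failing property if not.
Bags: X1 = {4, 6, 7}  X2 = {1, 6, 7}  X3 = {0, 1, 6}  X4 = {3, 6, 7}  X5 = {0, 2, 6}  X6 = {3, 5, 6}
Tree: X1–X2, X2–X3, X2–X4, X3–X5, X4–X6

Vertex coverage: the bags together contain {0, 1, 2, 3, 4, 5, 6, 7}, the full vertex set. Edge coverage: each edge of G has both endpoints in at least one bag. Running intersection: for every vertex, the bags containing it form a connected subtree. All three properties hold, so this is a valid tree decomposition of width max|bag| − 1 = 2, and hence tw(G) ≤ 2.

Yes; width 2.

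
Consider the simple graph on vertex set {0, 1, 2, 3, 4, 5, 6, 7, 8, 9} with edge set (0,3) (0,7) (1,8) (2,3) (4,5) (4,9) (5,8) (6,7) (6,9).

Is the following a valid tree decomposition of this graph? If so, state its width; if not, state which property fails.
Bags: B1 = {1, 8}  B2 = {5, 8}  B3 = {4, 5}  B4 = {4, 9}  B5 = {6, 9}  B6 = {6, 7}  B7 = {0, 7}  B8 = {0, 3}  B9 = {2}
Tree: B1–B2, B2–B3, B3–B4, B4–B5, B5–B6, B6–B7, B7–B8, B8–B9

A tree decomposition must satisfy three properties: every vertex lies in some bag; for every edge, both endpoints lie together in some bag; and for every vertex, the bags containing it form a connected subtree. Here edge (3,2) lies in no bag, so the decomposition is invalid.

No — edge (3,2) lies in no bag.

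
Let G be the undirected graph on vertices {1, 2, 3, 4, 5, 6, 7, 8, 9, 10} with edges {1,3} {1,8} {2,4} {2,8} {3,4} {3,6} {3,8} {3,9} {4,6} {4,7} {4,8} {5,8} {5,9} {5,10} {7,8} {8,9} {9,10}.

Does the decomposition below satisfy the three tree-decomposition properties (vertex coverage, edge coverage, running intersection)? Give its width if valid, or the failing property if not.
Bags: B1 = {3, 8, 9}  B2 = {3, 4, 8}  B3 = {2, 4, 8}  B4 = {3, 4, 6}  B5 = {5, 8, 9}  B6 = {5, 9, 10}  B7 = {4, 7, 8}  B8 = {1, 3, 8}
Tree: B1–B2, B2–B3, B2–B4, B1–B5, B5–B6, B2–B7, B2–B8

Yes; width 2.

Vertex coverage: the bags together contain {1, 2, 3, 4, 5, 6, 7, 8, 9, 10}, the full vertex set. Edge coverage: each edge of G has both endpoints in at least one bag. Running intersection: for every vertex, the bags containing it form a connected subtree. All three properties hold, so this is a valid tree decomposition of width max|bag| − 1 = 2, and hence tw(G) ≤ 2.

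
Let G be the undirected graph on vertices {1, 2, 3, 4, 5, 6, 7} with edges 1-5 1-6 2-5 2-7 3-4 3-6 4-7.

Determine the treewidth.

A width-2 tree decomposition is:
Bags: B1 = {3, 4, 7}  B2 = {3, 6, 7}  B3 = {1, 6, 7}  B4 = {1, 5, 7}  B5 = {2, 5, 7}
Tree: B1–B2, B2–B3, B3–B4, B4–B5
Every bag has size at most 3, so the width is 3 − 1 = 2 and tw(G) ≤ 2. For the lower bound, G contains the cycle 7–4–3–6–1–5–2–7, so G is not a forest; only forests have treewidth ≤ 1, hence tw(G) ≥ 2. Combining the bounds, tw(G) = 2.

2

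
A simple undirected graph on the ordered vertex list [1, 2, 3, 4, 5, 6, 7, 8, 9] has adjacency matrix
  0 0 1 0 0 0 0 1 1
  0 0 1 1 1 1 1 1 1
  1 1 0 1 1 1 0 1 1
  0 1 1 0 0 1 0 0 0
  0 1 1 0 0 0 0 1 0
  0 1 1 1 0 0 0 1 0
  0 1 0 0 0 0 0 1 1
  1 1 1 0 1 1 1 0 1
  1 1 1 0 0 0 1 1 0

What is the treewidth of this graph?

A width-3 tree decomposition is:
Bags: B1 = {2, 3, 8, 9}  B2 = {1, 3, 8, 9}  B3 = {2, 3, 6, 8}  B4 = {2, 3, 4, 6}  B5 = {2, 3, 5, 8}  B6 = {2, 7, 8, 9}
Tree: B1–B2, B1–B3, B3–B4, B3–B5, B1–B6
Every bag has size at most 4, so the width is 4 − 1 = 3 and tw(G) ≤ 3. Conversely, {1, 3, 8, 9} is a clique of size 4, and the vertices of any clique must share a bag in every tree decomposition; so some bag has ≥ 4 vertices and tw(G) ≥ 3. The upper and lower bounds meet at 3, so that is the treewidth.

3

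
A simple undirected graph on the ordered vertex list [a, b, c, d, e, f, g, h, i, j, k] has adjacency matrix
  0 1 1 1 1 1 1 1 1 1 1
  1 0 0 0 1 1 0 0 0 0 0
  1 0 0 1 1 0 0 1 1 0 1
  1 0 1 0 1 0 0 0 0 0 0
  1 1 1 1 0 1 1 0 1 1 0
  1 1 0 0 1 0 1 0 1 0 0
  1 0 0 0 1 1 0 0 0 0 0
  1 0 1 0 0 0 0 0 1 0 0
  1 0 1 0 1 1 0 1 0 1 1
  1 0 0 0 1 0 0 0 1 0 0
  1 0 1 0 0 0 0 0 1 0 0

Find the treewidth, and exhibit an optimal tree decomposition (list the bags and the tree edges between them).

Treewidth 3.
One optimal decomposition is:
Bags: B1 = {a, c, e, i}  B2 = {a, e, f, i}  B3 = {a, e, i, j}  B4 = {a, c, h, i}  B5 = {a, e, f, g}  B6 = {a, c, i, k}  B7 = {a, b, e, f}  B8 = {a, c, d, e}
Tree: B1–B2, B2–B3, B1–B4, B2–B5, B1–B6, B2–B7, B1–B8

The largest bag has 4 vertices, giving width 3; this decomposition certifies tw(G) ≤ 3. For the lower bound, the 4 vertices {a, c, d, e} are pairwise adjacent, and any tree decomposition puts a clique entirely inside one bag — forcing width ≥ 3. Therefore the treewidth is 3.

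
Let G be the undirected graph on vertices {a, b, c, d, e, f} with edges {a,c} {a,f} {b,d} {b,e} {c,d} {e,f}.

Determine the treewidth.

A width-2 tree decomposition is:
Bags: B1 = {b, c, d}  B2 = {b, c, e}  B3 = {c, e, f}  B4 = {a, c, f}
Tree: B1–B2, B2–B3, B3–B4
The largest bag has 3 vertices, giving width 2; this decomposition certifies tw(G) ≤ 2. For the lower bound, G contains the cycle c–d–b–e–f–a–c, so G is not a forest; only forests have treewidth ≤ 1, hence tw(G) ≥ 2. Hence tw(G) = 2 exactly.

2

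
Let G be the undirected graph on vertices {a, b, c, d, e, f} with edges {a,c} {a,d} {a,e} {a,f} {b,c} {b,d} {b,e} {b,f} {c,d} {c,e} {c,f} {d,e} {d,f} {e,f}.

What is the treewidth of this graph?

A width-4 tree decomposition is:
Bags: B1 = {a, c, d, e, f}  B2 = {b, c, d, e, f}
Tree: B1–B2
Every bag has size at most 5, so the width is 5 − 1 = 4 and tw(G) ≤ 4. On the other hand G contains the 5-clique {a, c, d, e, f}. A clique must lie in a single bag of any decomposition, so no decomposition can have width below 4. The upper and lower bounds meet at 4, so that is the treewidth.

4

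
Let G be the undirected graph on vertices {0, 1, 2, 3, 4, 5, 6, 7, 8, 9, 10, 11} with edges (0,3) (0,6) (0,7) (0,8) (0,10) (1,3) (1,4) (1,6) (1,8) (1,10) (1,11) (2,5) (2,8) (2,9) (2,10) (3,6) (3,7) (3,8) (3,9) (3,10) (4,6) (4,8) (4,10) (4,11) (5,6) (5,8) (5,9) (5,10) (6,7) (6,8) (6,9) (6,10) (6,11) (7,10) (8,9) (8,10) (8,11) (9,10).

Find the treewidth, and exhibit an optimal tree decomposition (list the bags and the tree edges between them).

Each bag holds 5 vertices, so the decomposition has width 4, which upper-bounds the treewidth. Conversely, {2, 5, 8, 9, 10} is a clique of size 5, and the vertices of any clique must share a bag in every tree decomposition; so some bag has ≥ 5 vertices and tw(G) ≥ 4. Hence tw(G) = 4 exactly.

Treewidth 4.
One optimal decomposition is:
Bags: B1 = {1, 4, 6, 8, 11}  B2 = {1, 4, 6, 8, 10}  B3 = {1, 3, 6, 8, 10}  B4 = {0, 3, 6, 8, 10}  B5 = {0, 3, 6, 7, 10}  B6 = {3, 6, 8, 9, 10}  B7 = {5, 6, 8, 9, 10}  B8 = {2, 5, 8, 9, 10}
Tree: B1–B2, B2–B3, B3–B4, B4–B5, B4–B6, B6–B7, B7–B8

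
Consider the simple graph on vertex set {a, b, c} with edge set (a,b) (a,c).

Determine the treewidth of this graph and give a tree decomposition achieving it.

The largest bag has 2 vertices, giving width 1; this decomposition certifies tw(G) ≤ 1. Any graph with an edge has treewidth ≥ 1, and G has the edge a–c. Hence tw(G) = 1 exactly.

Treewidth 1.
One optimal decomposition is:
Bags: B1 = {a, c}  B2 = {a, b}
Tree: B1–B2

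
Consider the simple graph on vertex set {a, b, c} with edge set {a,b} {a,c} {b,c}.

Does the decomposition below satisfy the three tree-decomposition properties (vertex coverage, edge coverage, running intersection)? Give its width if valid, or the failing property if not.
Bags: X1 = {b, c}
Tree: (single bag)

A tree decomposition must satisfy three properties: every vertex lies in some bag; for every edge, both endpoints lie together in some bag; and for every vertex, the bags containing it form a connected subtree. Here vertex a appears in no bag, so the decomposition is invalid.

No — vertex a appears in no bag.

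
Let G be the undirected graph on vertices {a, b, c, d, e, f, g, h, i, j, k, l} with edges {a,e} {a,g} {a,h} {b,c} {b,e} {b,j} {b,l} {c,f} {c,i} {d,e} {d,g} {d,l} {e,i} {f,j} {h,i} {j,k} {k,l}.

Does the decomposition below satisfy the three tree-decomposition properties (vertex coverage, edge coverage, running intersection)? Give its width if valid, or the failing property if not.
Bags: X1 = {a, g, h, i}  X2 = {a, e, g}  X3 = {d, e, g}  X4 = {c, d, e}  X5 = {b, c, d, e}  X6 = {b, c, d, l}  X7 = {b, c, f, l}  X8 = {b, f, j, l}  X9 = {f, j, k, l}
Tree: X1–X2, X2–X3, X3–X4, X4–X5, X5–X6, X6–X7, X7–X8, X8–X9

No — edge (i,e) lies in no bag.

A tree decomposition must satisfy three properties: every vertex lies in some bag; for every edge, both endpoints lie together in some bag; and for every vertex, the bags containing it form a connected subtree. Here edge (i,e) lies in no bag, so the decomposition is invalid.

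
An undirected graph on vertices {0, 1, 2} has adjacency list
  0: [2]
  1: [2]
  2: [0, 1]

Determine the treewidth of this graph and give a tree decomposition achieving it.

The largest bag has 2 vertices, giving width 1; this decomposition certifies tw(G) ≤ 1. Any graph with an edge has treewidth ≥ 1, and G has the edge 2–1. Combining the bounds, tw(G) = 1.

Treewidth 1.
One such decomposition:
Bags: B1 = {1, 2}  B2 = {0, 2}
Tree: B1–B2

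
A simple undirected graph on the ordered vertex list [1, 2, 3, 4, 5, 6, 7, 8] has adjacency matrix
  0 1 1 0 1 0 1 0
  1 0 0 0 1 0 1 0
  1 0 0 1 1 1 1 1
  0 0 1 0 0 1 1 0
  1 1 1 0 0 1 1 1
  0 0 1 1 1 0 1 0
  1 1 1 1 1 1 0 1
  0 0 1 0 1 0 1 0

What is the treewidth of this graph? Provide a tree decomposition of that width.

Treewidth 3.
One such decomposition:
Bags: B1 = {1, 3, 5, 7}  B2 = {3, 5, 7, 8}  B3 = {3, 5, 6, 7}  B4 = {1, 2, 5, 7}  B5 = {3, 4, 6, 7}
Tree: B1–B2, B1–B3, B1–B4, B3–B5

Each bag holds 4 vertices, so the decomposition has width 3, which upper-bounds the treewidth. For the lower bound, the 4 vertices {1, 2, 5, 7} are pairwise adjacent, and any tree decomposition puts a clique entirely inside one bag — forcing width ≥ 3. Combining the bounds, tw(G) = 3.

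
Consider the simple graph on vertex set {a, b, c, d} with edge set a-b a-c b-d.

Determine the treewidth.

A width-1 tree decomposition is:
Bags: B1 = {a, c}  B2 = {a, b}  B3 = {b, d}
Tree: B1–B2, B2–B3
Every bag has size at most 2, so the width is 2 − 1 = 1 and tw(G) ≤ 1. G has an edge, so its treewidth is at least 1. Therefore the treewidth is 1.

1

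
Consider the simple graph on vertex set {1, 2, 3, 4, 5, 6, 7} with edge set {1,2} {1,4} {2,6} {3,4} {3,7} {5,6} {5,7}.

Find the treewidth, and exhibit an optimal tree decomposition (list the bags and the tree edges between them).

The largest bag has 3 vertices, giving width 2; this decomposition certifies tw(G) ≤ 2. For the lower bound, G contains the cycle 4–3–7–5–6–2–1–4, so G is not a forest; only forests have treewidth ≤ 1, hence tw(G) ≥ 2. The upper and lower bounds meet at 2, so that is the treewidth.

Treewidth 2.
One such decomposition:
Bags: B1 = {3, 4, 7}  B2 = {4, 5, 7}  B3 = {4, 5, 6}  B4 = {2, 4, 6}  B5 = {1, 2, 4}
Tree: B1–B2, B2–B3, B3–B4, B4–B5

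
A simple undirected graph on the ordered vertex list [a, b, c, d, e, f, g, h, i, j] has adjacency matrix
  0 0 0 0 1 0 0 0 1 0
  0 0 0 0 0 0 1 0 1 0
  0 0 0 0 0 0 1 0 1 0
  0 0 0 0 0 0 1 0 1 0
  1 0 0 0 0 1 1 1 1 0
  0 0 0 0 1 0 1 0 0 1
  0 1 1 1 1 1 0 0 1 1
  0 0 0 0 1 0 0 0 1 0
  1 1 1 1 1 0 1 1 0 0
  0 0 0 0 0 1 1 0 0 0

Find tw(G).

A width-2 tree decomposition is:
Bags: B1 = {e, g, i}  B2 = {e, f, g}  B3 = {d, g, i}  B4 = {c, g, i}  B5 = {b, g, i}  B6 = {f, g, j}  B7 = {a, e, i}  B8 = {e, h, i}
Tree: B1–B2, B1–B3, B1–B4, B1–B5, B2–B6, B1–B7, B1–B8
Each bag holds 3 vertices, so the decomposition has width 2, which upper-bounds the treewidth. On the other hand G contains the 3-clique {f, g, j}. A clique must lie in a single bag of any decomposition, so no decomposition can have width below 2. Hence tw(G) = 2 exactly.

2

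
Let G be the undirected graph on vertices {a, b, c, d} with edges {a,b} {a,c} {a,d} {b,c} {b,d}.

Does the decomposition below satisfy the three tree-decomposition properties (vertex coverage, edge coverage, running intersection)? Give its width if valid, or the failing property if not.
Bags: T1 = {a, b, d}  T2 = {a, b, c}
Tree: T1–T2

Every vertex of G appears in some bag (union = {a, b, c, d}); every edge is covered by a bag; and for each vertex v the set of bags containing v is connected in the bag tree. The decomposition is therefore valid. The largest bag has 3 vertices, so the width is 2.

Yes; width 2.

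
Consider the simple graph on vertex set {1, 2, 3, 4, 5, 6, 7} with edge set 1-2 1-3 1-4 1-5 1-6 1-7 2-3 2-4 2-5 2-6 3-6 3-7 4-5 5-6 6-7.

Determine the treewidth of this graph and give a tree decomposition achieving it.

Treewidth 3.
Bags: B1 = {1, 2, 5, 6}  B2 = {1, 2, 3, 6}  B3 = {1, 2, 4, 5}  B4 = {1, 3, 6, 7}
Tree: B1–B2, B1–B3, B2–B4

Each bag holds 4 vertices, so the decomposition has width 3, which upper-bounds the treewidth. Conversely, {1, 2, 3, 6} is a clique of size 4, and the vertices of any clique must share a bag in every tree decomposition; so some bag has ≥ 4 vertices and tw(G) ≥ 3. The upper and lower bounds meet at 3, so that is the treewidth.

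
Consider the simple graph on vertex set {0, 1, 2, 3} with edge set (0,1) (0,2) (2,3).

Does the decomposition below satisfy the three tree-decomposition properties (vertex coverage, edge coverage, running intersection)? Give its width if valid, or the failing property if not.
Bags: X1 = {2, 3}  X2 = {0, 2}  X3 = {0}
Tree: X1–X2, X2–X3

A tree decomposition must satisfy three properties: every vertex lies in some bag; for every edge, both endpoints lie together in some bag; and for every vertex, the bags containing it form a connected subtree. Here vertex 1 appears in no bag, so the decomposition is invalid.

No — vertex 1 appears in no bag.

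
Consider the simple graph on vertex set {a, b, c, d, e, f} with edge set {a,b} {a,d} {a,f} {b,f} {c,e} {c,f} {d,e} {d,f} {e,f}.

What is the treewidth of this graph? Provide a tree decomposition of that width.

Every bag has size at most 3, so the width is 3 − 1 = 2 and tw(G) ≤ 2. On the other hand G contains the 3-clique {d, e, f}. A clique must lie in a single bag of any decomposition, so no decomposition can have width below 2. The upper and lower bounds meet at 2, so that is the treewidth.

Treewidth 2.
One such decomposition:
Bags: B1 = {a, d, f}  B2 = {d, e, f}  B3 = {c, e, f}  B4 = {a, b, f}
Tree: B1–B2, B2–B3, B1–B4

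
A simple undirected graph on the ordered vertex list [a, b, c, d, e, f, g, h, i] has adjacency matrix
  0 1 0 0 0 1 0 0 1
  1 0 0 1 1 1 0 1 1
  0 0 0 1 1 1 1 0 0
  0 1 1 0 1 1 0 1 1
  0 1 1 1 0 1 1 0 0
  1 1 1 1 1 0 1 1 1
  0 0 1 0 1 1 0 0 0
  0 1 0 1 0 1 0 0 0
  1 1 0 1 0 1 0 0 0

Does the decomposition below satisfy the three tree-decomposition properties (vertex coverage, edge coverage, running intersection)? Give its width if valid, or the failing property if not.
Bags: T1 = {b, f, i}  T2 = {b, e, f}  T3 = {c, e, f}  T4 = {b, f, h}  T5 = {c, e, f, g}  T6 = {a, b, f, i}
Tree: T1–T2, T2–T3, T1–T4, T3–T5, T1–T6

No — vertex d appears in no bag.

A tree decomposition must satisfy three properties: every vertex lies in some bag; for every edge, both endpoints lie together in some bag; and for every vertex, the bags containing it form a connected subtree. Here vertex d appears in no bag, so the decomposition is invalid.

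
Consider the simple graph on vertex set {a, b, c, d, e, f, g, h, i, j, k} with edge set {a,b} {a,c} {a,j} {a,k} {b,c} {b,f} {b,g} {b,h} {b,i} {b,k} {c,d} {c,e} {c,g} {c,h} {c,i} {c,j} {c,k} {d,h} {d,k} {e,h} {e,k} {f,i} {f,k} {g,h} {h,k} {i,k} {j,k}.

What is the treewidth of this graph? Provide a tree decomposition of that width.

Treewidth 3.
One such decomposition:
Bags: B1 = {a, b, c, k}  B2 = {b, c, i, k}  B3 = {b, f, i, k}  B4 = {b, c, h, k}  B5 = {a, c, j, k}  B6 = {c, d, h, k}  B7 = {b, c, g, h}  B8 = {c, e, h, k}
Tree: B1–B2, B2–B3, B2–B4, B1–B5, B4–B6, B4–B7, B4–B8

Each bag holds 4 vertices, so the decomposition has width 3, which upper-bounds the treewidth. Conversely, {b, c, g, h} is a clique of size 4, and the vertices of any clique must share a bag in every tree decomposition; so some bag has ≥ 4 vertices and tw(G) ≥ 3. Therefore the treewidth is 3.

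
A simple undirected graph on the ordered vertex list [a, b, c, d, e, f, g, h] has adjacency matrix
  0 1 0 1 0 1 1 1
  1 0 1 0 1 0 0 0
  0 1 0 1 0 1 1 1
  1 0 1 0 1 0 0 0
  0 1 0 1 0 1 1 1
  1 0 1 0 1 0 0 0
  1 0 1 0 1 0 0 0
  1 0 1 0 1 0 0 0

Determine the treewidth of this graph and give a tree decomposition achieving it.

The largest bag has 4 vertices, giving width 3; this decomposition certifies tw(G) ≤ 3. For the lower bound: the 4 vertex sets {a,b}, {d,e}, {c}, {f} are disjoint, each induces a connected subgraph, and every pair is joined by at least one edge of G. Contracting each set to a single vertex therefore yields K_{4} as a minor, and since treewidth is minor-monotone, tw(G) ≥ tw(K_{4}) = 3. The upper and lower bounds meet at 3, so that is the treewidth.

Treewidth 3.
Bags: B1 = {a, b, c, e}  B2 = {a, c, d, e}  B3 = {a, c, e, f}  B4 = {a, c, e, g}  B5 = {a, c, e, h}
Tree: B1–B2, B2–B3, B3–B4, B4–B5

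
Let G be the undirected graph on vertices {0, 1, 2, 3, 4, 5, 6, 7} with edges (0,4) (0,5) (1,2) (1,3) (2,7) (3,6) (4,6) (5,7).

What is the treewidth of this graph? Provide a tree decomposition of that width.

Treewidth 2.
Bags: B1 = {2, 5, 7}  B2 = {0, 2, 5}  B3 = {0, 2, 4}  B4 = {2, 4, 6}  B5 = {2, 3, 6}  B6 = {1, 2, 3}
Tree: B1–B2, B2–B3, B3–B4, B4–B5, B5–B6

The largest bag has 3 vertices, giving width 2; this decomposition certifies tw(G) ≤ 2. Since 2–7–5–0–4–6–3–1–2 is a cycle in G, G is not acyclic. Forests are exactly the graphs of treewidth ≤ 1, so tw(G) ≥ 2. Hence tw(G) = 2 exactly.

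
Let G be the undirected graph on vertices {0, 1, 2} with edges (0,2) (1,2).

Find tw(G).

1

A width-1 tree decomposition is:
Bags: B1 = {1, 2}  B2 = {0, 2}
Tree: B1–B2
The largest bag has 2 vertices, giving width 1; this decomposition certifies tw(G) ≤ 1. Any graph with an edge has treewidth ≥ 1, and G has the edge 2–1. Therefore the treewidth is 1.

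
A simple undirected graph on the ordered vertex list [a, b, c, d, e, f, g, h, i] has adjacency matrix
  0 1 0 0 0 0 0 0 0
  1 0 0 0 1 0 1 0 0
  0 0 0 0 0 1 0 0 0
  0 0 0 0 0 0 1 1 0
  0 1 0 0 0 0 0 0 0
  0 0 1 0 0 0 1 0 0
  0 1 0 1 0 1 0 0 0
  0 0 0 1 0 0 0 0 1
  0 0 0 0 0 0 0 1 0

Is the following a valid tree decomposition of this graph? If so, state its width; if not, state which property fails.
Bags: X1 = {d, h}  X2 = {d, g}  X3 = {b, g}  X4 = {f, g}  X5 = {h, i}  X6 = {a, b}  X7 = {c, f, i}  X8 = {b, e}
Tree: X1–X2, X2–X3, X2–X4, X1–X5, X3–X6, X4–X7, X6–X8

No — bags containing vertex i are not connected in the tree.

A tree decomposition must satisfy three properties: every vertex lies in some bag; for every edge, both endpoints lie together in some bag; and for every vertex, the bags containing it form a connected subtree. Here bags containing vertex i are not connected in the tree, so the decomposition is invalid.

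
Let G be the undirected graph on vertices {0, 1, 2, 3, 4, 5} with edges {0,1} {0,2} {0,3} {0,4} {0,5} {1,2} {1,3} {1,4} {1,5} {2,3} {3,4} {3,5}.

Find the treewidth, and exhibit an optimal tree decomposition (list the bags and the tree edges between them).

Treewidth 3.
One optimal decomposition is:
Bags: B1 = {0, 1, 2, 3}  B2 = {0, 1, 3, 4}  B3 = {0, 1, 3, 5}
Tree: B1–B2, B1–B3

Each bag holds 4 vertices, so the decomposition has width 3, which upper-bounds the treewidth. On the other hand G contains the 4-clique {0, 1, 2, 3}. A clique must lie in a single bag of any decomposition, so no decomposition can have width below 3. The upper and lower bounds meet at 3, so that is the treewidth.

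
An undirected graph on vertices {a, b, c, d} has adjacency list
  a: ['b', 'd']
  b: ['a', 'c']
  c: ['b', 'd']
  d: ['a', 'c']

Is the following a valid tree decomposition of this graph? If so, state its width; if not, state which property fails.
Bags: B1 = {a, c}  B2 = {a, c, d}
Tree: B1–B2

No — vertex b appears in no bag.

A tree decomposition must satisfy three properties: every vertex lies in some bag; for every edge, both endpoints lie together in some bag; and for every vertex, the bags containing it form a connected subtree. Here vertex b appears in no bag, so the decomposition is invalid.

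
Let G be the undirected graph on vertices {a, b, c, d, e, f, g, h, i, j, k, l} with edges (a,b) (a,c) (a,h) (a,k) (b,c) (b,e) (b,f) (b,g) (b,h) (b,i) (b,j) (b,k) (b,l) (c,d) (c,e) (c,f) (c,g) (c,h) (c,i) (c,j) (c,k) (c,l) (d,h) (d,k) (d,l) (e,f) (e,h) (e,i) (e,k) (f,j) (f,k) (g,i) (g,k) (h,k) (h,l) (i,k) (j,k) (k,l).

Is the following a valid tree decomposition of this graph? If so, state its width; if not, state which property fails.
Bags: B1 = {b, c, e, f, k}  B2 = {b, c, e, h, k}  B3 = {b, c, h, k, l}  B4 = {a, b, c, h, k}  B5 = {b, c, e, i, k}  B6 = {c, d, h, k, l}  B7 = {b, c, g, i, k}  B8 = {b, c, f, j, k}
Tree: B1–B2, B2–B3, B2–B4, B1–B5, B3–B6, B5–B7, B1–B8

Yes; width 4.

Every vertex of G appears in some bag (union = {a, b, c, d, e, f, g, h, i, j, k, l}); every edge is covered by a bag; and for each vertex v the set of bags containing v is connected in the bag tree. The decomposition is therefore valid. The largest bag has 5 vertices, so the width is 4.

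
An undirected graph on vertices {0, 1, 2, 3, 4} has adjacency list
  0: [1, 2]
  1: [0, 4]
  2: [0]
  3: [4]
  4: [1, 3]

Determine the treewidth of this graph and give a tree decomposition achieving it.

The largest bag has 2 vertices, giving width 1; this decomposition certifies tw(G) ≤ 1. Since G has at least one edge (e.g. 2–0), it is not an edgeless graph, so tw(G) ≥ 1. Therefore the treewidth is 1.

Treewidth 1.
One such decomposition:
Bags: B1 = {0, 2}  B2 = {0, 1}  B3 = {1, 4}  B4 = {3, 4}
Tree: B1–B2, B2–B3, B3–B4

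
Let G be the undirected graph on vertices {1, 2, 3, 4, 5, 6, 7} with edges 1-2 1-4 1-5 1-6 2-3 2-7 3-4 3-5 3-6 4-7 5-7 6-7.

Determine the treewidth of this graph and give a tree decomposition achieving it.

Treewidth 3.
One optimal decomposition is:
Bags: B1 = {1, 3, 4, 7}  B2 = {1, 3, 6, 7}  B3 = {1, 3, 5, 7}  B4 = {1, 2, 3, 7}
Tree: B1–B2, B2–B3, B3–B4

The largest bag has 4 vertices, giving width 3; this decomposition certifies tw(G) ≤ 3. For the lower bound: the 4 vertex sets {4,7}, {3,6}, {1}, {5} are disjoint, each induces a connected subgraph, and every pair is joined by at least one edge of G. Contracting each set to a single vertex therefore yields K_{4} as a minor, and since treewidth is minor-monotone, tw(G) ≥ tw(K_{4}) = 3. Therefore the treewidth is 3.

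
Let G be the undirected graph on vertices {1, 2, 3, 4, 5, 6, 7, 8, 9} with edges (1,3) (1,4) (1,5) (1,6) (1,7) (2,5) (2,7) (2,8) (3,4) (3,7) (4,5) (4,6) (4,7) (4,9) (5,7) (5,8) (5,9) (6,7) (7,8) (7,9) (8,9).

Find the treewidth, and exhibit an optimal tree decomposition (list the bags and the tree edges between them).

The largest bag has 4 vertices, giving width 3; this decomposition certifies tw(G) ≤ 3. For the lower bound, the 4 vertices {5, 7, 8, 9} are pairwise adjacent, and any tree decomposition puts a clique entirely inside one bag — forcing width ≥ 3. Hence tw(G) = 3 exactly.

Treewidth 3.
Bags: B1 = {1, 3, 4, 7}  B2 = {1, 4, 5, 7}  B3 = {4, 5, 7, 9}  B4 = {5, 7, 8, 9}  B5 = {1, 4, 6, 7}  B6 = {2, 5, 7, 8}
Tree: B1–B2, B2–B3, B3–B4, B2–B5, B4–B6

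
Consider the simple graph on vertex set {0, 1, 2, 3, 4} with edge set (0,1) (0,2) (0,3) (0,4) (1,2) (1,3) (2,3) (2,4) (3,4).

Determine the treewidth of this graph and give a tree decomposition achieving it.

Treewidth 3.
One optimal decomposition is:
Bags: B1 = {0, 1, 2, 3}  B2 = {0, 2, 3, 4}
Tree: B1–B2

The largest bag has 4 vertices, giving width 3; this decomposition certifies tw(G) ≤ 3. For the lower bound, the 4 vertices {0, 1, 2, 3} are pairwise adjacent, and any tree decomposition puts a clique entirely inside one bag — forcing width ≥ 3. The upper and lower bounds meet at 3, so that is the treewidth.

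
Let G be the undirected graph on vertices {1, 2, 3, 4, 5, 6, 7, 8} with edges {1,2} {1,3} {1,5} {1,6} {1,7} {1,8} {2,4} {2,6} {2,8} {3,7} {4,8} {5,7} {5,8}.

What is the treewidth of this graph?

2

A width-2 tree decomposition is:
Bags: B1 = {1, 5, 7}  B2 = {1, 5, 8}  B3 = {1, 2, 8}  B4 = {1, 3, 7}  B5 = {2, 4, 8}  B6 = {1, 2, 6}
Tree: B1–B2, B2–B3, B1–B4, B3–B5, B3–B6
Every bag has size at most 3, so the width is 3 − 1 = 2 and tw(G) ≤ 2. Conversely, {1, 2, 8} is a clique of size 3, and the vertices of any clique must share a bag in every tree decomposition; so some bag has ≥ 3 vertices and tw(G) ≥ 2. Therefore the treewidth is 2.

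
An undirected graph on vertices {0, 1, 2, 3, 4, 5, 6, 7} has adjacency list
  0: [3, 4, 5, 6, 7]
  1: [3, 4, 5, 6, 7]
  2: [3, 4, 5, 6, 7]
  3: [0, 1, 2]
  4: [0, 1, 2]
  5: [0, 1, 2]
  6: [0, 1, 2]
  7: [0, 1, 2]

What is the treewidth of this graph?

3

A width-3 tree decomposition is:
Bags: B1 = {0, 1, 2, 3}  B2 = {0, 1, 2, 6}  B3 = {0, 1, 2, 4}  B4 = {0, 1, 2, 7}  B5 = {0, 1, 2, 5}
Tree: B1–B2, B2–B3, B3–B4, B4–B5
Each bag holds 4 vertices, so the decomposition has width 3, which upper-bounds the treewidth. For the lower bound: the 4 vertex sets {0,3}, {2,6}, {1}, {4} are disjoint, each induces a connected subgraph, and every pair is joined by at least one edge of G. Contracting each set to a single vertex therefore yields K_{4} as a minor, and since treewidth is minor-monotone, tw(G) ≥ tw(K_{4}) = 3. Hence tw(G) = 3 exactly.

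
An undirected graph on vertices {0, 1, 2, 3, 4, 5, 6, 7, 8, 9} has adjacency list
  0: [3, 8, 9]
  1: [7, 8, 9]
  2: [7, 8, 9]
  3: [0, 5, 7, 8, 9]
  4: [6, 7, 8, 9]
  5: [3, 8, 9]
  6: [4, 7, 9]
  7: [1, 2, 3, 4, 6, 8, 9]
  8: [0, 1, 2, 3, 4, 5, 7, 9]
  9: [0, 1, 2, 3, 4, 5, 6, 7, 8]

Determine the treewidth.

3

A width-3 tree decomposition is:
Bags: B1 = {3, 5, 8, 9}  B2 = {3, 7, 8, 9}  B3 = {0, 3, 8, 9}  B4 = {4, 7, 8, 9}  B5 = {1, 7, 8, 9}  B6 = {4, 6, 7, 9}  B7 = {2, 7, 8, 9}
Tree: B1–B2, B2–B3, B2–B4, B4–B5, B4–B6, B4–B7
Each bag holds 4 vertices, so the decomposition has width 3, which upper-bounds the treewidth. For the lower bound, the 4 vertices {0, 3, 8, 9} are pairwise adjacent, and any tree decomposition puts a clique entirely inside one bag — forcing width ≥ 3. Therefore the treewidth is 3.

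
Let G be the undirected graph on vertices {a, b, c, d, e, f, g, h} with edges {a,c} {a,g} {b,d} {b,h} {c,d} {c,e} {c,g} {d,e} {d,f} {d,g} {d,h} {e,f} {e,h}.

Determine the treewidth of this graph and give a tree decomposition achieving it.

Treewidth 2.
One such decomposition:
Bags: B1 = {c, d, e}  B2 = {d, e, f}  B3 = {d, e, h}  B4 = {b, d, h}  B5 = {c, d, g}  B6 = {a, c, g}
Tree: B1–B2, B1–B3, B3–B4, B1–B5, B5–B6

The largest bag has 3 vertices, giving width 2; this decomposition certifies tw(G) ≤ 2. Conversely, {c, d, g} is a clique of size 3, and the vertices of any clique must share a bag in every tree decomposition; so some bag has ≥ 3 vertices and tw(G) ≥ 2. Combining the bounds, tw(G) = 2.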